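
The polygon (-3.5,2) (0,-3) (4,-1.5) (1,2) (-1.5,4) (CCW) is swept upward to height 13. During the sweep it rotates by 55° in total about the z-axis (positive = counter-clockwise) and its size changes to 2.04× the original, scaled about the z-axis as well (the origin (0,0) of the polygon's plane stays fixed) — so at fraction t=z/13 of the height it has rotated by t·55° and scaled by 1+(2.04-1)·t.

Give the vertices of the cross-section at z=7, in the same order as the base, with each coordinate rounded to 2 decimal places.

Cross-section at z=7: (-6.29,0.01) (2.31,-4.07) (6.58,1.05) (-0.19,3.48) (-5.12,4.27)

t = z/height = 7/13 = 0.538462
s = 1 + (scale-1)·z/height = 1 + (2.04-1)·7/13 = 1.560000
θ = twist·z/height = 55°·7/13 = 29.6154° = 0.516886 rad
cos θ = 0.869362, sin θ = 0.494175 (intermediates below are computed at full precision and shown rounded to 5 d.p.)
v1: (-3.5,2) → rotate → (-4.03112,0.00911) → ×s → (-6.28854,0.01421) → (-6.29,0.01)
v2: (0,-3) → rotate → (1.48253,-2.60809) → ×s → (2.31274,-4.06862) → (2.31,-4.07)
v3: (4,-1.5) → rotate → (4.21871,0.67266) → ×s → (6.58119,1.04935) → (6.58,1.05)
v4: (1,2) → rotate → (-0.11899,2.23290) → ×s → (-0.18562,3.48332) → (-0.19,3.48)
v5: (-1.5,4) → rotate → (-3.28074,2.73619) → ×s → (-5.11796,4.26845) → (-5.12,4.27)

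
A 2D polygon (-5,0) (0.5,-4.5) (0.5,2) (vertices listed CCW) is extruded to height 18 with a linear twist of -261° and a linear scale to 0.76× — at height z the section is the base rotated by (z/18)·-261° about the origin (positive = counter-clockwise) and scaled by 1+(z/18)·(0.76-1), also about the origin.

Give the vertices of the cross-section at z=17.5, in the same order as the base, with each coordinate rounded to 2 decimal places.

Cross-section at z=17.5: (1.07,-3.68) (3.20,1.33) (-1.58,-0.06)

t = z/height = 17.5/18 = 0.972222
s = 1 + (scale-1)·z/height = 1 + (0.76-1)·17.5/18 = 0.766667
θ = twist·z/height = -261°·17.5/18 = -253.7500° = -4.428773 rad
cos θ = -0.279829, sin θ = 0.960050 (intermediates below are computed at full precision and shown rounded to 5 d.p.)
v1: (-5,0) → rotate → (1.39915,-4.80025) → ×s → (1.07268,-3.68019) → (1.07,-3.68)
v2: (0.5,-4.5) → rotate → (4.18031,1.73926) → ×s → (3.20490,1.33343) → (3.20,1.33)
v3: (0.5,2) → rotate → (-2.06001,-0.07963) → ×s → (-1.57934,-0.06105) → (-1.58,-0.06)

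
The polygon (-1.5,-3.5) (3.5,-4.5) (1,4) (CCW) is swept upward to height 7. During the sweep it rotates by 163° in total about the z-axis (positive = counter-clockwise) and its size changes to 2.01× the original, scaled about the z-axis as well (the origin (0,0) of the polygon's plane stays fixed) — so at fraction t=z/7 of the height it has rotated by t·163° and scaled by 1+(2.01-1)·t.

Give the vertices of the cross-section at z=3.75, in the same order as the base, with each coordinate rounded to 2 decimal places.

Cross-section at z=3.75: (5.28,-2.56) (7.18,5.06) (-6.09,1.83)

t = z/height = 3.75/7 = 0.535714
s = 1 + (scale-1)·z/height = 1 + (2.01-1)·3.75/7 = 1.541071
θ = twist·z/height = 163°·3.75/7 = 87.3214° = 1.524046 rad
cos θ = 0.046733, sin θ = 0.998907 (intermediates below are computed at full precision and shown rounded to 5 d.p.)
v1: (-1.5,-3.5) → rotate → (3.42608,-1.66193) → ×s → (5.27983,-2.56115) → (5.28,-2.56)
v2: (3.5,-4.5) → rotate → (4.65865,3.28588) → ×s → (7.17931,5.06377) → (7.18,5.06)
v3: (1,4) → rotate → (-3.94890,1.18584) → ×s → (-6.08553,1.82746) → (-6.09,1.83)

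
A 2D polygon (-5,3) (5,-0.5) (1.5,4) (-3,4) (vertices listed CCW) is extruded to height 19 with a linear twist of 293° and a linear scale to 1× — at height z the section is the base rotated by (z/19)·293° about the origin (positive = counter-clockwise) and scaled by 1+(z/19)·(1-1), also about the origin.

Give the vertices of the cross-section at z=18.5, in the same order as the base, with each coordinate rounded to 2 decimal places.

t = z/height = 18.5/19 = 0.973684
s = 1 + (scale-1)·z/height = 1 + (1-1)·18.5/19 = 1.000000
θ = twist·z/height = 293°·18.5/19 = 285.2895° = 4.979241 rad
cos θ = 0.263696, sin θ = -0.964606 (intermediates below are computed at full precision and shown rounded to 5 d.p.)
v1: (-5,3) → rotate → (1.57534,5.61412) → ×s → (1.57534,5.61412) → (1.58,5.61)
v2: (5,-0.5) → rotate → (0.83618,-4.95488) → ×s → (0.83618,-4.95488) → (0.84,-4.95)
v3: (1.5,4) → rotate → (4.25397,-0.39213) → ×s → (4.25397,-0.39213) → (4.25,-0.39)
v4: (-3,4) → rotate → (3.06734,3.94860) → ×s → (3.06734,3.94860) → (3.07,3.95)

Cross-section at z=18.5: (1.58,5.61) (0.84,-4.95) (4.25,-0.39) (3.07,3.95)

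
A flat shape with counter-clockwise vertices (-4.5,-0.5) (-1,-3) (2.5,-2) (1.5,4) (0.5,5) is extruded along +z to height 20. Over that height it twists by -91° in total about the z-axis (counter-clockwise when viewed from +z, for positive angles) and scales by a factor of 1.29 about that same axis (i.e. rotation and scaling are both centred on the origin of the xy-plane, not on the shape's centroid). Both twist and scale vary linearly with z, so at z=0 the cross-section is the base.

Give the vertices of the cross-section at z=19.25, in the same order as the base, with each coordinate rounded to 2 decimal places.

t = z/height = 19.25/20 = 0.9625
s = 1 + (scale-1)·z/height = 1 + (1.29-1)·19.25/20 = 1.279125
θ = twist·z/height = -91°·19.25/20 = -87.5875° = -1.528690 rad
cos θ = 0.042094, sin θ = -0.999114 (intermediates below are computed at full precision and shown rounded to 5 d.p.)
v1: (-4.5,-0.5) → rotate → (-0.68898,4.47496) → ×s → (-0.88129,5.72404) → (-0.88,5.72)
v2: (-1,-3) → rotate → (-3.03943,0.87283) → ×s → (-3.88782,1.11646) → (-3.89,1.12)
v3: (2.5,-2) → rotate → (-1.89299,-2.58197) → ×s → (-2.42138,-3.30266) → (-2.42,-3.30)
v4: (1.5,4) → rotate → (4.05960,-1.33030) → ×s → (5.19273,-1.70161) → (5.19,-1.70)
v5: (0.5,5) → rotate → (5.01662,-0.28909) → ×s → (6.41688,-0.36978) → (6.42,-0.37)

Cross-section at z=19.25: (-0.88,5.72) (-3.89,1.12) (-2.42,-3.30) (5.19,-1.70) (6.42,-0.37)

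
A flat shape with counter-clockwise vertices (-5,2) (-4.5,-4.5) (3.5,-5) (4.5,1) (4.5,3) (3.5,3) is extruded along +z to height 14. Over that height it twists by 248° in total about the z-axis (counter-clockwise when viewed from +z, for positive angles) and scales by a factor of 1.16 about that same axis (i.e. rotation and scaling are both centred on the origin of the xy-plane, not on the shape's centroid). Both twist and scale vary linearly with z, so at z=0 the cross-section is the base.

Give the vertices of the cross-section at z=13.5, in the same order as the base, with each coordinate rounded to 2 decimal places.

Cross-section at z=13.5: (4.94,3.77) (-1.79,7.12) (-7.03,-0.51) (-1.67,-5.05) (0.31,-6.24) (0.90,-5.24)

t = z/height = 13.5/14 = 0.964286
s = 1 + (scale-1)·z/height = 1 + (1.16-1)·13.5/14 = 1.154286
θ = twist·z/height = 248°·13.5/14 = 239.1429° = 4.173830 rad
cos θ = -0.512899, sin θ = -0.858449 (intermediates below are computed at full precision and shown rounded to 5 d.p.)
v1: (-5,2) → rotate → (4.28139,3.26645) → ×s → (4.94195,3.77041) → (4.94,3.77)
v2: (-4.5,-4.5) → rotate → (-1.55497,6.17107) → ×s → (-1.79488,7.12317) → (-1.79,7.12)
v3: (3.5,-5) → rotate → (-6.08739,-0.44007) → ×s → (-7.02659,-0.50797) → (-7.03,-0.51)
v4: (4.5,1) → rotate → (-1.44960,-4.37592) → ×s → (-1.67325,-5.05106) → (-1.67,-5.05)
v5: (4.5,3) → rotate → (0.26730,-5.40172) → ×s → (0.30854,-6.23513) → (0.31,-6.24)
v6: (3.5,3) → rotate → (0.78020,-4.54327) → ×s → (0.90057,-5.24423) → (0.90,-5.24)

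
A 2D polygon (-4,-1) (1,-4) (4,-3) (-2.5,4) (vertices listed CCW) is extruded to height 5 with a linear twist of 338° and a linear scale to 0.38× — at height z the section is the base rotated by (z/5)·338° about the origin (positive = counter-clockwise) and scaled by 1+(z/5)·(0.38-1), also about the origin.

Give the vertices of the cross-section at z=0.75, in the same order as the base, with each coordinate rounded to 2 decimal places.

t = z/height = 0.75/5 = 0.15
s = 1 + (scale-1)·z/height = 1 + (0.38-1)·0.75/5 = 0.907000
θ = twist·z/height = 338°·0.75/5 = 50.7000° = 0.884882 rad
cos θ = 0.633381, sin θ = 0.773840 (intermediates below are computed at full precision and shown rounded to 5 d.p.)
v1: (-4,-1) → rotate → (-1.75968,-3.72874) → ×s → (-1.59603,-3.38197) → (-1.60,-3.38)
v2: (1,-4) → rotate → (3.72874,-1.75968) → ×s → (3.38197,-1.59603) → (3.38,-1.60)
v3: (4,-3) → rotate → (4.85504,1.19522) → ×s → (4.40353,1.08406) → (4.40,1.08)
v4: (-2.5,4) → rotate → (-4.67881,0.59892) → ×s → (-4.24368,0.54322) → (-4.24,0.54)

Cross-section at z=0.75: (-1.60,-3.38) (3.38,-1.60) (4.40,1.08) (-4.24,0.54)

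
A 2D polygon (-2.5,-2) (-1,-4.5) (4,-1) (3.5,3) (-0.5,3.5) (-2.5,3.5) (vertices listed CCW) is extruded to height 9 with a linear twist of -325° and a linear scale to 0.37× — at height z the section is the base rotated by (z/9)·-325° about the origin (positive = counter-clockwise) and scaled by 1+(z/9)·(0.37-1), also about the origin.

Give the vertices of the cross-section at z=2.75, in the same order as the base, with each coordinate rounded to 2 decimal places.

Cross-section at z=2.75: (-1.27,2.25) (-3.46,1.38) (-1.32,-3.06) (1.93,-3.18) (2.85,-0.06) (3.12,1.54)

t = z/height = 2.75/9 = 0.305556
s = 1 + (scale-1)·z/height = 1 + (0.37-1)·2.75/9 = 0.807500
θ = twist·z/height = -325°·2.75/9 = -99.3056° = -1.733209 rad
cos θ = -0.161700, sin θ = -0.986840 (intermediates below are computed at full precision and shown rounded to 5 d.p.)
v1: (-2.5,-2) → rotate → (-1.56943,2.79050) → ×s → (-1.26732,2.25333) → (-1.27,2.25)
v2: (-1,-4.5) → rotate → (-4.27908,1.71449) → ×s → (-3.45536,1.38445) → (-3.46,1.38)
v3: (4,-1) → rotate → (-1.63364,-3.78566) → ×s → (-1.31916,-3.05692) → (-1.32,-3.06)
v4: (3.5,3) → rotate → (2.39457,-3.93904) → ×s → (1.93362,-3.18077) → (1.93,-3.18)
v5: (-0.5,3.5) → rotate → (3.53479,-0.07253) → ×s → (2.85434,-0.05857) → (2.85,-0.06)
v6: (-2.5,3.5) → rotate → (3.85819,1.90115) → ×s → (3.11549,1.53518) → (3.12,1.54)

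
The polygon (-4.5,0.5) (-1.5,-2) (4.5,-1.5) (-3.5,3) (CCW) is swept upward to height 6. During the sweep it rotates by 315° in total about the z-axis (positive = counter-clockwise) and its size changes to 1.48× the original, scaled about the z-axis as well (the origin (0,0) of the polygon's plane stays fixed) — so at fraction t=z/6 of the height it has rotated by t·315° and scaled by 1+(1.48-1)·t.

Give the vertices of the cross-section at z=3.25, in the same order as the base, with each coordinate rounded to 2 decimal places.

t = z/height = 3.25/6 = 0.541667
s = 1 + (scale-1)·z/height = 1 + (1.48-1)·3.25/6 = 1.260000
θ = twist·z/height = 315°·3.25/6 = 170.6250° = 2.977968 rad
cos θ = -0.986643, sin θ = 0.162895 (intermediates below are computed at full precision and shown rounded to 5 d.p.)
v1: (-4.5,0.5) → rotate → (4.35845,-1.22635) → ×s → (5.49164,-1.54520) → (5.49,-1.55)
v2: (-1.5,-2) → rotate → (1.80576,1.72894) → ×s → (2.27525,2.17847) → (2.28,2.18)
v3: (4.5,-1.5) → rotate → (-4.19555,2.21299) → ×s → (-5.28640,2.78837) → (-5.29,2.79)
v4: (-3.5,3) → rotate → (2.96457,-3.53006) → ×s → (3.73535,-4.44788) → (3.74,-4.45)

Cross-section at z=3.25: (5.49,-1.55) (2.28,2.18) (-5.29,2.79) (3.74,-4.45)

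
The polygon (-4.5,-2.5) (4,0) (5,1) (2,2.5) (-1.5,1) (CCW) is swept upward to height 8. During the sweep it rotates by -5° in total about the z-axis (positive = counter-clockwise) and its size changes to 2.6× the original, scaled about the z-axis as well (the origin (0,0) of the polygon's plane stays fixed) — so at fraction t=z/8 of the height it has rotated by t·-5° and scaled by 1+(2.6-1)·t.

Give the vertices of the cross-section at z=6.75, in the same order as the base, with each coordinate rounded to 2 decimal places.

t = z/height = 6.75/8 = 0.84375
s = 1 + (scale-1)·z/height = 1 + (2.6-1)·6.75/8 = 2.350000
θ = twist·z/height = -5°·6.75/8 = -4.2188° = -0.073631 rad
cos θ = 0.997290, sin θ = -0.073565 (intermediates below are computed at full precision and shown rounded to 5 d.p.)
v1: (-4.5,-2.5) → rotate → (-4.67172,-2.16219) → ×s → (-10.97854,-5.08114) → (-10.98,-5.08)
v2: (4,0) → rotate → (3.98916,-0.29426) → ×s → (9.37453,-0.69151) → (9.37,-0.69)
v3: (5,1) → rotate → (5.06002,0.62947) → ×s → (11.89104,1.47925) → (11.89,1.48)
v4: (2,2.5) → rotate → (2.17849,2.34610) → ×s → (5.11946,5.51333) → (5.12,5.51)
v5: (-1.5,1) → rotate → (-1.42237,1.10764) → ×s → (-3.34257,2.60295) → (-3.34,2.60)

Cross-section at z=6.75: (-10.98,-5.08) (9.37,-0.69) (11.89,1.48) (5.12,5.51) (-3.34,2.60)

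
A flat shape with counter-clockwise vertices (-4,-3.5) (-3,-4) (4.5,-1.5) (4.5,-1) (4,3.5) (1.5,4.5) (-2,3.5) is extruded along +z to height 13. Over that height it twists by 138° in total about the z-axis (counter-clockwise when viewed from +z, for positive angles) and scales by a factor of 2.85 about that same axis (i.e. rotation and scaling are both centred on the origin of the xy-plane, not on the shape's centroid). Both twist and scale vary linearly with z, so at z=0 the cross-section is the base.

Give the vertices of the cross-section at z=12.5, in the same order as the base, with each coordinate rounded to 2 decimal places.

Cross-section at z=12.5: (14.69,-1.58) (13.82,1.41) (-5.42,12.02) (-6.44,11.08) (-14.69,1.58) (-12.02,-5.42) (-3.38,-10.68)

t = z/height = 12.5/13 = 0.961538
s = 1 + (scale-1)·z/height = 1 + (2.85-1)·12.5/13 = 2.778846
θ = twist·z/height = 138°·12.5/13 = 132.6923° = 2.315918 rad
cos θ = -0.678061, sin θ = 0.735006 (intermediates below are computed at full precision and shown rounded to 5 d.p.)
v1: (-4,-3.5) → rotate → (5.28476,-0.56681) → ×s → (14.68555,-1.57508) → (14.69,-1.58)
v2: (-3,-4) → rotate → (4.97421,0.50723) → ×s → (13.82255,1.40951) → (13.82,1.41)
v3: (4.5,-1.5) → rotate → (-1.94877,4.32462) → ×s → (-5.41532,12.01744) → (-5.42,12.02)
v4: (4.5,-1) → rotate → (-2.31627,3.98559) → ×s → (-6.43655,11.07533) → (-6.44,11.08)
v5: (4,3.5) → rotate → (-5.28476,0.56681) → ×s → (-14.68555,1.57508) → (-14.69,1.58)
v6: (1.5,4.5) → rotate → (-4.32462,-1.94877) → ×s → (-12.01744,-5.41532) → (-12.02,-5.42)
v7: (-2,3.5) → rotate → (-1.21640,-3.84322) → ×s → (-3.38018,-10.67973) → (-3.38,-10.68)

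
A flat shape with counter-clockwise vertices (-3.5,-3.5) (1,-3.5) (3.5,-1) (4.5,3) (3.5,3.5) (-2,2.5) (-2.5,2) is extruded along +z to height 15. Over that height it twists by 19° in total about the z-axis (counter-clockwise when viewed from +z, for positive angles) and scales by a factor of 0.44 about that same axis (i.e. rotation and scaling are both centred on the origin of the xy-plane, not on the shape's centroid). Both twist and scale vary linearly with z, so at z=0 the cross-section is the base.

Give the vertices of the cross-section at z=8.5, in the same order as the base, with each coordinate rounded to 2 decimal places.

Cross-section at z=8.5: (-1.90,-2.79) (1.12,-2.22) (2.47,-0.22) (2.64,2.59) (1.90,2.79) (-1.66,1.42) (-1.93,1.02)

t = z/height = 8.5/15 = 0.566667
s = 1 + (scale-1)·z/height = 1 + (0.44-1)·8.5/15 = 0.682667
θ = twist·z/height = 19°·8.5/15 = 10.7667° = 0.187914 rad
cos θ = 0.982396, sin θ = 0.186810 (intermediates below are computed at full precision and shown rounded to 5 d.p.)
v1: (-3.5,-3.5) → rotate → (-2.78455,-4.09222) → ×s → (-1.90092,-2.79362) → (-1.90,-2.79)
v2: (1,-3.5) → rotate → (1.63623,-3.25158) → ×s → (1.11700,-2.21974) → (1.12,-2.22)
v3: (3.5,-1) → rotate → (3.62520,-0.32856) → ×s → (2.47480,-0.22430) → (2.47,-0.22)
v4: (4.5,3) → rotate → (3.86035,3.78783) → ×s → (2.63533,2.58583) → (2.64,2.59)
v5: (3.5,3.5) → rotate → (2.78455,4.09222) → ×s → (1.90092,2.79362) → (1.90,2.79)
v6: (-2,2.5) → rotate → (-2.43182,2.08237) → ×s → (-1.66012,1.42157) → (-1.66,1.42)
v7: (-2.5,2) → rotate → (-2.82961,1.49777) → ×s → (-1.93168,1.02248) → (-1.93,1.02)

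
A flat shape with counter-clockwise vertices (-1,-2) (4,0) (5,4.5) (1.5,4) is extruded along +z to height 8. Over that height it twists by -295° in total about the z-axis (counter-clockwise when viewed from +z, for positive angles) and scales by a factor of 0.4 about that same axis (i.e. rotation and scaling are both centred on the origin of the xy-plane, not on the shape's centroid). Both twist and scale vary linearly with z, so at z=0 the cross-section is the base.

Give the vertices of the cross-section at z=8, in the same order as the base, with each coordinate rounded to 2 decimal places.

t = z/height = 8/8 = 1
s = 1 + (scale-1)·z/height = 1 + (0.4-1)·8/8 = 0.400000
θ = twist·z/height = -295°·8/8 = -295.0000° = -5.148721 rad
cos θ = 0.422618, sin θ = 0.906308 (intermediates below are computed at full precision and shown rounded to 5 d.p.)
v1: (-1,-2) → rotate → (1.39000,-1.75154) → ×s → (0.55600,-0.70062) → (0.56,-0.70)
v2: (4,0) → rotate → (1.69047,3.62523) → ×s → (0.67619,1.45009) → (0.68,1.45)
v3: (5,4.5) → rotate → (-1.96529,6.43332) → ×s → (-0.78612,2.57333) → (-0.79,2.57)
v4: (1.5,4) → rotate → (-2.99130,3.04993) → ×s → (-1.19652,1.21997) → (-1.20,1.22)

Cross-section at z=8: (0.56,-0.70) (0.68,1.45) (-0.79,2.57) (-1.20,1.22)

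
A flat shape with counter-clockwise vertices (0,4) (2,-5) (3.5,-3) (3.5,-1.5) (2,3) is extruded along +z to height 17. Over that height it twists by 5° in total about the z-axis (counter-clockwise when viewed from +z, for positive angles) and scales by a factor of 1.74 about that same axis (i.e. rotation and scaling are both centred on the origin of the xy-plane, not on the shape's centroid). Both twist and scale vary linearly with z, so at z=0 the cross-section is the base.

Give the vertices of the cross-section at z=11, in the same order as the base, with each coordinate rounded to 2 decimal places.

t = z/height = 11/17 = 0.647059
s = 1 + (scale-1)·z/height = 1 + (1.74-1)·11/17 = 1.478824
θ = twist·z/height = 5°·11/17 = 3.2353° = 0.056467 rad
cos θ = 0.998406, sin θ = 0.056437 (intermediates below are computed at full precision and shown rounded to 5 d.p.)
v1: (0,4) → rotate → (-0.22575,3.99362) → ×s → (-0.33384,5.90587) → (-0.33,5.91)
v2: (2,-5) → rotate → (2.27900,-4.87916) → ×s → (3.37023,-7.21541) → (3.37,-7.22)
v3: (3.5,-3) → rotate → (3.66373,-2.79769) → ×s → (5.41801,-4.13729) → (5.42,-4.14)
v4: (3.5,-1.5) → rotate → (3.57908,-1.30008) → ×s → (5.29282,-1.92259) → (5.29,-1.92)
v5: (2,3) → rotate → (1.82750,3.10809) → ×s → (2.70255,4.59632) → (2.70,4.60)

Cross-section at z=11: (-0.33,5.91) (3.37,-7.22) (5.42,-4.14) (5.29,-1.92) (2.70,4.60)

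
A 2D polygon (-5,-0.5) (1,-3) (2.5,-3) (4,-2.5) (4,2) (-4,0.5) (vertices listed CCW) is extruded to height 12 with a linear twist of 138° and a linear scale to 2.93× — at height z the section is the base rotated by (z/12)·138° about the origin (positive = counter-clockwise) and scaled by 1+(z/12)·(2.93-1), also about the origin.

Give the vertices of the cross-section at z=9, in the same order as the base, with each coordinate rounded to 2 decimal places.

Cross-section at z=9: (4.05,-11.61) (6.57,4.09) (5.71,7.66) (3.66,10.95) (-7.05,8.38) (1.10,-9.81)

t = z/height = 9/12 = 0.75
s = 1 + (scale-1)·z/height = 1 + (2.93-1)·9/12 = 2.447500
θ = twist·z/height = 138°·9/12 = 103.5000° = 1.806416 rad
cos θ = -0.233445, sin θ = 0.972370 (intermediates below are computed at full precision and shown rounded to 5 d.p.)
v1: (-5,-0.5) → rotate → (1.65341,-4.74513) → ×s → (4.04673,-11.61370) → (4.05,-11.61)
v2: (1,-3) → rotate → (2.68366,1.67271) → ×s → (6.56827,4.09395) → (6.57,4.09)
v3: (2.5,-3) → rotate → (2.33350,3.13126) → ×s → (5.71123,7.66376) → (5.71,7.66)
v4: (4,-2.5) → rotate → (1.49714,4.47309) → ×s → (3.66426,10.94790) → (3.66,10.95)
v5: (4,2) → rotate → (-2.87852,3.42259) → ×s → (-7.04518,8.37679) → (-7.05,8.38)
v6: (-4,0.5) → rotate → (0.44760,-4.00620) → ×s → (1.09549,-9.80518) → (1.10,-9.81)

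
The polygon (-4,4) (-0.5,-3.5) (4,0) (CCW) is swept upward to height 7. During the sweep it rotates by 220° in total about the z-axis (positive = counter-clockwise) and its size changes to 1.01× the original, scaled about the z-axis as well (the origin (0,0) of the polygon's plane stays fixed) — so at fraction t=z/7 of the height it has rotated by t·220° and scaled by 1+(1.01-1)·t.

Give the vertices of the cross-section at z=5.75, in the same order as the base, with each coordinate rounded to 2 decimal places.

t = z/height = 5.75/7 = 0.821429
s = 1 + (scale-1)·z/height = 1 + (1.01-1)·5.75/7 = 1.008214
θ = twist·z/height = 220°·5.75/7 = 180.7143° = 3.154059 rad
cos θ = -0.999922, sin θ = -0.012466 (intermediates below are computed at full precision and shown rounded to 5 d.p.)
v1: (-4,4) → rotate → (4.04955,-3.94982) → ×s → (4.08282,-3.98227) → (4.08,-3.98)
v2: (-0.5,-3.5) → rotate → (0.45633,3.50596) → ×s → (0.46008,3.53476) → (0.46,3.53)
v3: (4,0) → rotate → (-3.99969,-0.04987) → ×s → (-4.03254,-0.05027) → (-4.03,-0.05)

Cross-section at z=5.75: (4.08,-3.98) (0.46,3.53) (-4.03,-0.05)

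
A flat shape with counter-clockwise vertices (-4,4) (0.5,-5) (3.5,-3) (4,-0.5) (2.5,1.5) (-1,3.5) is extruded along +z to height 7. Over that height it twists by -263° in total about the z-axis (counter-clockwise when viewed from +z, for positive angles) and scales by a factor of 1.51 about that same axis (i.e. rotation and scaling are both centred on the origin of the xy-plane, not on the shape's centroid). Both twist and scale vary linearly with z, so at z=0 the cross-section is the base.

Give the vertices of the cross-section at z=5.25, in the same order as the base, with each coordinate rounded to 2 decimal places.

Cross-section at z=5.25: (3.64,-6.92) (1.39,6.81) (-3.39,5.40) (-5.08,2.30) (-3.92,-0.96) (-0.11,-5.03)

t = z/height = 5.25/7 = 0.75
s = 1 + (scale-1)·z/height = 1 + (1.51-1)·5.25/7 = 1.382500
θ = twist·z/height = -263°·5.25/7 = -197.2500° = -3.442662 rad
cos θ = -0.955020, sin θ = 0.296542 (intermediates below are computed at full precision and shown rounded to 5 d.p.)
v1: (-4,4) → rotate → (2.63391,-5.00625) → ×s → (3.64139,-6.92114) → (3.64,-6.92)
v2: (0.5,-5) → rotate → (1.00520,4.92337) → ×s → (1.38969,6.80656) → (1.39,6.81)
v3: (3.5,-3) → rotate → (-2.45295,3.90296) → ×s → (-3.39120,5.39584) → (-3.39,5.40)
v4: (4,-0.5) → rotate → (-3.67181,1.66368) → ×s → (-5.07628,2.30003) → (-5.08,2.30)
v5: (2.5,1.5) → rotate → (-2.83236,-0.69118) → ×s → (-3.91574,-0.95555) → (-3.92,-0.96)
v6: (-1,3.5) → rotate → (-0.08288,-3.63911) → ×s → (-0.11458,-5.03107) → (-0.11,-5.03)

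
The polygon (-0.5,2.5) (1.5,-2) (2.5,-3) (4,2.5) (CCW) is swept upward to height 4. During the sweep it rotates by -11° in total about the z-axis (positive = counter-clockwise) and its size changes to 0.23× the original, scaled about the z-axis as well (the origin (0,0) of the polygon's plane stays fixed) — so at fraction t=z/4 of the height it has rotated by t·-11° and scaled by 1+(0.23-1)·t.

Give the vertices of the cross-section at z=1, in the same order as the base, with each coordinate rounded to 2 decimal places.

Cross-section at z=1: (-0.31,2.04) (1.13,-1.67) (1.90,-2.52) (3.32,1.86)

t = z/height = 1/4 = 0.25
s = 1 + (scale-1)·z/height = 1 + (0.23-1)·1/4 = 0.807500
θ = twist·z/height = -11°·1/4 = -2.7500° = -0.047997 rad
cos θ = 0.998848, sin θ = -0.047978 (intermediates below are computed at full precision and shown rounded to 5 d.p.)
v1: (-0.5,2.5) → rotate → (-0.37948,2.52111) → ×s → (-0.30643,2.03580) → (-0.31,2.04)
v2: (1.5,-2) → rotate → (1.40232,-2.06966) → ×s → (1.13237,-1.67125) → (1.13,-1.67)
v3: (2.5,-3) → rotate → (2.35319,-3.11649) → ×s → (1.90020,-2.51657) → (1.90,-2.52)
v4: (4,2.5) → rotate → (4.11534,2.30521) → ×s → (3.32314,1.86146) → (3.32,1.86)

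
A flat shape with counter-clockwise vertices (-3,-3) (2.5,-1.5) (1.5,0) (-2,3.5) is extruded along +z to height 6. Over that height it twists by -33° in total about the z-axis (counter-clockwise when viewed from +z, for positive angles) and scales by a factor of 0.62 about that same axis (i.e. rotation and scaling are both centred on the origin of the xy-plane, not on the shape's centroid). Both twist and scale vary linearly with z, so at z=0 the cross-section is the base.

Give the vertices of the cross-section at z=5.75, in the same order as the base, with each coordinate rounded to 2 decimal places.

t = z/height = 5.75/6 = 0.958333
s = 1 + (scale-1)·z/height = 1 + (0.62-1)·5.75/6 = 0.635833
θ = twist·z/height = -33°·5.75/6 = -31.6250° = -0.551960 rad
cos θ = 0.851498, sin θ = -0.524357 (intermediates below are computed at full precision and shown rounded to 5 d.p.)
v1: (-3,-3) → rotate → (-4.12757,-0.98142) → ×s → (-2.62444,-0.62402) → (-2.62,-0.62)
v2: (2.5,-1.5) → rotate → (1.34221,-2.58814) → ×s → (0.85342,-1.64563) → (0.85,-1.65)
v3: (1.5,0) → rotate → (1.27725,-0.78654) → ×s → (0.81212,-0.50011) → (0.81,-0.50)
v4: (-2,3.5) → rotate → (0.13225,4.02896) → ×s → (0.08409,2.56175) → (0.08,2.56)

Cross-section at z=5.75: (-2.62,-0.62) (0.85,-1.65) (0.81,-0.50) (0.08,2.56)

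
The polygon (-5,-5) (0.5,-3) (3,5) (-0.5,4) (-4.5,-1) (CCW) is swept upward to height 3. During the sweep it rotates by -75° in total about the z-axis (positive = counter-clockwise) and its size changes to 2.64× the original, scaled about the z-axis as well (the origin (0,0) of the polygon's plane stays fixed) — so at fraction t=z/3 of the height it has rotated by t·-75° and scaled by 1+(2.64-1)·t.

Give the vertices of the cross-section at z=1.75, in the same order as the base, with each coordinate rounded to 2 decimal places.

t = z/height = 1.75/3 = 0.583333
s = 1 + (scale-1)·z/height = 1 + (2.64-1)·1.75/3 = 1.956667
θ = twist·z/height = -75°·1.75/3 = -43.7500° = -0.763582 rad
cos θ = 0.722364, sin θ = -0.691513 (intermediates below are computed at full precision and shown rounded to 5 d.p.)
v1: (-5,-5) → rotate → (-7.06939,-0.15425) → ×s → (-13.83243,-0.30182) → (-13.83,-0.30)
v2: (0.5,-3) → rotate → (-1.71336,-2.51285) → ×s → (-3.35247,-4.91681) → (-3.35,-4.92)
v3: (3,5) → rotate → (5.62466,1.53728) → ×s → (11.00558,3.00795) → (11.01,3.01)
v4: (-0.5,4) → rotate → (2.40487,3.23521) → ×s → (4.70553,6.33023) → (4.71,6.33)
v5: (-4.5,-1) → rotate → (-3.94215,2.38944) → ×s → (-7.71348,4.67535) → (-7.71,4.68)

Cross-section at z=1.75: (-13.83,-0.30) (-3.35,-4.92) (11.01,3.01) (4.71,6.33) (-7.71,4.68)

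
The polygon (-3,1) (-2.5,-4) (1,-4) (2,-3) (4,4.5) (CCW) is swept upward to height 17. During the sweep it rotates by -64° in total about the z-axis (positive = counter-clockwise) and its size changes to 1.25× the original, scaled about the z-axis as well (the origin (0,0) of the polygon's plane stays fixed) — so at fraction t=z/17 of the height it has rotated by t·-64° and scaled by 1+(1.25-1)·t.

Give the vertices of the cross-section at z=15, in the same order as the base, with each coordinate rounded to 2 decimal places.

Cross-section at z=15: (-1.01,3.73) (-5.76,-0.15) (-3.40,-3.71) (-1.70,-4.06) (7.28,-1.04)

t = z/height = 15/17 = 0.882353
s = 1 + (scale-1)·z/height = 1 + (1.25-1)·15/17 = 1.220588
θ = twist·z/height = -64°·15/17 = -56.4706° = -0.985598 rad
cos θ = 0.552365, sin θ = -0.833602 (intermediates below are computed at full precision and shown rounded to 5 d.p.)
v1: (-3,1) → rotate → (-0.82349,3.05317) → ×s → (-1.00515,3.72667) → (-1.01,3.73)
v2: (-2.5,-4) → rotate → (-4.71532,-0.12545) → ×s → (-5.75547,-0.15313) → (-5.76,-0.15)
v3: (1,-4) → rotate → (-2.78204,-3.04306) → ×s → (-3.39573,-3.71433) → (-3.40,-3.71)
v4: (2,-3) → rotate → (-1.39608,-3.32430) → ×s → (-1.70404,-4.05760) → (-1.70,-4.06)
v5: (4,4.5) → rotate → (5.96067,-0.84877) → ×s → (7.27552,-1.03600) → (7.28,-1.04)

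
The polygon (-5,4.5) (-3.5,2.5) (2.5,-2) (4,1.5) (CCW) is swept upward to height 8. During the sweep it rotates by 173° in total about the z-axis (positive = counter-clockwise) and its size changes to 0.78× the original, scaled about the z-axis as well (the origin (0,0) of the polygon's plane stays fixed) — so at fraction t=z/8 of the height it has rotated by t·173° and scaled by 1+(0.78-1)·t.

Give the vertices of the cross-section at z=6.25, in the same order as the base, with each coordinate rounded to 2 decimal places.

t = z/height = 6.25/8 = 0.78125
s = 1 + (scale-1)·z/height = 1 + (0.78-1)·6.25/8 = 0.828125
θ = twist·z/height = 173°·6.25/8 = 135.1563° = 2.358922 rad
cos θ = -0.709032, sin θ = 0.705176 (intermediates below are computed at full precision and shown rounded to 5 d.p.)
v1: (-5,4.5) → rotate → (0.37187,-6.71653) → ×s → (0.30796,-5.56212) → (0.31,-5.56)
v2: (-3.5,2.5) → rotate → (0.71867,-4.24070) → ×s → (0.59515,-3.51183) → (0.60,-3.51)
v3: (2.5,-2) → rotate → (-0.36223,3.18100) → ×s → (-0.29997,2.63427) → (-0.30,2.63)
v4: (4,1.5) → rotate → (-3.89389,1.75715) → ×s → (-3.22463,1.45514) → (-3.22,1.46)

Cross-section at z=6.25: (0.31,-5.56) (0.60,-3.51) (-0.30,2.63) (-3.22,1.46)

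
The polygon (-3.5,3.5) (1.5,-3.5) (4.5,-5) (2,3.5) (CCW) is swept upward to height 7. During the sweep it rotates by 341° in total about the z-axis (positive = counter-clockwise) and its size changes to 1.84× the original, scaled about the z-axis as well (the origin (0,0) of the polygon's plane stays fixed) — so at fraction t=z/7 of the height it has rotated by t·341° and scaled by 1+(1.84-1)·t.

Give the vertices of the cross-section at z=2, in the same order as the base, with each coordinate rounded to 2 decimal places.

Cross-section at z=2: (-3.74,-4.86) (4.06,2.41) (5.43,6.33) (-4.62,1.90)

t = z/height = 2/7 = 0.285714
s = 1 + (scale-1)·z/height = 1 + (1.84-1)·2/7 = 1.240000
θ = twist·z/height = 341°·2/7 = 97.4286° = 1.700449 rad
cos θ = -0.129290, sin θ = 0.991607 (intermediates below are computed at full precision and shown rounded to 5 d.p.)
v1: (-3.5,3.5) → rotate → (-3.01811,-3.92314) → ×s → (-3.74245,-4.86469) → (-3.74,-4.86)
v2: (1.5,-3.5) → rotate → (3.27669,1.93993) → ×s → (4.06309,2.40551) → (4.06,2.41)
v3: (4.5,-5) → rotate → (4.37623,5.10868) → ×s → (5.42652,6.33476) → (5.43,6.33)
v4: (2,3.5) → rotate → (-3.72920,1.53070) → ×s → (-4.62421,1.89807) → (-4.62,1.90)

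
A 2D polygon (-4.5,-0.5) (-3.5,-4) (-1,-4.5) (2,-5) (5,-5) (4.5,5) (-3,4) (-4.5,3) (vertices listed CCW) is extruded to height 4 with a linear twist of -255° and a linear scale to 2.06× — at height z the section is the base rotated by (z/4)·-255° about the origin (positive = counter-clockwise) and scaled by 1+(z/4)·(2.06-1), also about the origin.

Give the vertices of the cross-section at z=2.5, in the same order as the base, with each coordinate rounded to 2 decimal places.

Cross-section at z=2.5: (6.71,3.41) (3.10,8.27) (-1.08,7.59) (-6.04,6.61) (-10.71,4.85) (-4.07,-10.41) (7.01,-4.47) (8.76,-2.03)

t = z/height = 2.5/4 = 0.625
s = 1 + (scale-1)·z/height = 1 + (2.06-1)·2.5/4 = 1.662500
θ = twist·z/height = -255°·2.5/4 = -159.3750° = -2.781618 rad
cos θ = -0.935906, sin θ = -0.352250 (intermediates below are computed at full precision and shown rounded to 5 d.p.)
v1: (-4.5,-0.5) → rotate → (4.03545,2.05308) → ×s → (6.70894,3.41324) → (6.71,3.41)
v2: (-3.5,-4) → rotate → (1.86667,4.97650) → ×s → (3.10334,8.27343) → (3.10,8.27)
v3: (-1,-4.5) → rotate → (-0.64922,4.56383) → ×s → (-1.07933,7.58736) → (-1.08,7.59)
v4: (2,-5) → rotate → (-3.63306,3.97503) → ×s → (-6.03997,6.60849) → (-6.04,6.61)
v5: (5,-5) → rotate → (-6.44078,2.91828) → ×s → (-10.70780,4.85164) → (-10.71,4.85)
v6: (4.5,5) → rotate → (-2.45033,-6.26465) → ×s → (-4.07367,-10.41499) → (-4.07,-10.41)
v7: (-3,4) → rotate → (4.21672,-2.68687) → ×s → (7.01029,-4.46693) → (7.01,-4.47)
v8: (-4.5,3) → rotate → (5.26833,-1.22259) → ×s → (8.75859,-2.03256) → (8.76,-2.03)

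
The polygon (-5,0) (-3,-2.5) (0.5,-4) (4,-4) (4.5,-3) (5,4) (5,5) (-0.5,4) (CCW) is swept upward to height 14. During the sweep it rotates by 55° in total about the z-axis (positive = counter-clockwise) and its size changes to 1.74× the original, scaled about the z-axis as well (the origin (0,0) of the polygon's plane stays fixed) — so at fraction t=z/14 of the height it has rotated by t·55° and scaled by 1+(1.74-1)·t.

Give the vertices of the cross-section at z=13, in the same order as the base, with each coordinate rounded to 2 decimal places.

Cross-section at z=13: (-5.30,-6.56) (0.10,-6.59) (5.78,-3.58) (9.49,1.01) (8.71,2.73) (0.05,10.80) (-1.26,11.86) (-5.78,3.58)

t = z/height = 13/14 = 0.928571
s = 1 + (scale-1)·z/height = 1 + (1.74-1)·13/14 = 1.687143
θ = twist·z/height = 55°·13/14 = 51.0714° = 0.891365 rad
cos θ = 0.628351, sin θ = 0.777930 (intermediates below are computed at full precision and shown rounded to 5 d.p.)
v1: (-5,0) → rotate → (-3.14176,-3.88965) → ×s → (-5.30059,-6.56239) → (-5.30,-6.56)
v2: (-3,-2.5) → rotate → (0.05977,-3.90467) → ×s → (0.10084,-6.58773) → (0.10,-6.59)
v3: (0.5,-4) → rotate → (3.42590,-2.12444) → ×s → (5.77997,-3.58423) → (5.78,-3.58)
v4: (4,-4) → rotate → (5.62512,0.59832) → ×s → (9.49039,1.00944) → (9.49,1.01)
v5: (4.5,-3) → rotate → (5.16137,1.61563) → ×s → (8.70797,2.72580) → (8.71,2.73)
v6: (5,4) → rotate → (0.03004,6.40305) → ×s → (0.05067,10.80287) → (0.05,10.80)
v7: (5,5) → rotate → (-0.74789,7.03140) → ×s → (-1.26180,11.86298) → (-1.26,11.86)
v8: (-0.5,4) → rotate → (-3.42590,2.12444) → ×s → (-5.77997,3.58423) → (-5.78,3.58)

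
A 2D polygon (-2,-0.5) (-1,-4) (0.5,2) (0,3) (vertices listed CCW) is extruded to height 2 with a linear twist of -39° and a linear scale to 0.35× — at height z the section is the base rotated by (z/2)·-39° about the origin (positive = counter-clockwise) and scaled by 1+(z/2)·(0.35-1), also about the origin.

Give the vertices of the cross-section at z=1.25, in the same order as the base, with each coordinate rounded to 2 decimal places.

t = z/height = 1.25/2 = 0.625
s = 1 + (scale-1)·z/height = 1 + (0.35-1)·1.25/2 = 0.593750
θ = twist·z/height = -39°·1.25/2 = -24.3750° = -0.425424 rad
cos θ = 0.910864, sin θ = -0.412707 (intermediates below are computed at full precision and shown rounded to 5 d.p.)
v1: (-2,-0.5) → rotate → (-2.02808,0.36998) → ×s → (-1.20417,0.21968) → (-1.20,0.22)
v2: (-1,-4) → rotate → (-2.56169,-3.23075) → ×s → (-1.52100,-1.91826) → (-1.52,-1.92)
v3: (0.5,2) → rotate → (1.28085,1.61537) → ×s → (0.76050,0.95913) → (0.76,0.96)
v4: (0,3) → rotate → (1.23812,2.73259) → ×s → (0.73513,1.62248) → (0.74,1.62)

Cross-section at z=1.25: (-1.20,0.22) (-1.52,-1.92) (0.76,0.96) (0.74,1.62)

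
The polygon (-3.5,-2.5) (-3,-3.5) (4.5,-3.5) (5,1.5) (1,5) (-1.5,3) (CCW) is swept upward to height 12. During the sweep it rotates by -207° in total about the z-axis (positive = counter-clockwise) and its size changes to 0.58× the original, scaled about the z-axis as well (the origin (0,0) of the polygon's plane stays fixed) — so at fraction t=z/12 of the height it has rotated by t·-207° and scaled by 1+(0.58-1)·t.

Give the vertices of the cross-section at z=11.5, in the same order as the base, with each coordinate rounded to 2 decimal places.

Cross-section at z=11.5: (2.46,0.76) (2.36,1.42) (-1.89,2.83) (-3.12,0.09) (-1.51,-2.65) (0.29,-1.98)

t = z/height = 11.5/12 = 0.958333
s = 1 + (scale-1)·z/height = 1 + (0.58-1)·11.5/12 = 0.597500
θ = twist·z/height = -207°·11.5/12 = -198.3750° = -3.462297 rad
cos θ = -0.949014, sin θ = 0.315235 (intermediates below are computed at full precision and shown rounded to 5 d.p.)
v1: (-3.5,-2.5) → rotate → (4.10964,1.26921) → ×s → (2.45551,0.75835) → (2.46,0.76)
v2: (-3,-3.5) → rotate → (3.95036,2.37584) → ×s → (2.36034,1.41957) → (2.36,1.42)
v3: (4.5,-3.5) → rotate → (-3.16724,4.74011) → ×s → (-1.89243,2.83221) → (-1.89,2.83)
v4: (5,1.5) → rotate → (-5.21792,0.15265) → ×s → (-3.11771,0.09121) → (-3.12,0.09)
v5: (1,5) → rotate → (-2.52519,-4.42983) → ×s → (-1.50880,-2.64683) → (-1.51,-2.65)
v6: (-1.5,3) → rotate → (0.47782,-3.31989) → ×s → (0.28549,-1.98364) → (0.29,-1.98)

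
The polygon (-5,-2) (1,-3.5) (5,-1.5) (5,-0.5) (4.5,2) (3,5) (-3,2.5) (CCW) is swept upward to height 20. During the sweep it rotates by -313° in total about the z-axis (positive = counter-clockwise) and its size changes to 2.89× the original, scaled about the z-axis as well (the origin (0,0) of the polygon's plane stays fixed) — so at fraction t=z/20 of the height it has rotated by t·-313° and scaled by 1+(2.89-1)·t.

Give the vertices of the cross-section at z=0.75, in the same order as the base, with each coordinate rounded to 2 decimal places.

Cross-section at z=0.75: (-5.68,-1.01) (0.29,-3.89) (4.92,-2.66) (5.13,-1.61) (5.15,1.12) (4.23,4.59) (-2.60,3.27)

t = z/height = 0.75/20 = 0.0375
s = 1 + (scale-1)·z/height = 1 + (2.89-1)·0.75/20 = 1.070875
θ = twist·z/height = -313°·0.75/20 = -11.7375° = -0.204858 rad
cos θ = 0.979090, sin θ = -0.203428 (intermediates below are computed at full precision and shown rounded to 5 d.p.)
v1: (-5,-2) → rotate → (-5.30231,-0.94104) → ×s → (-5.67811,-1.00774) → (-5.68,-1.01)
v2: (1,-3.5) → rotate → (0.26709,-3.63024) → ×s → (0.28602,-3.88754) → (0.29,-3.89)
v3: (5,-1.5) → rotate → (4.59031,-2.48578) → ×s → (4.91565,-2.66195) → (4.92,-2.66)
v4: (5,-0.5) → rotate → (4.79374,-1.50669) → ×s → (5.13349,-1.61347) → (5.13,-1.61)
v5: (4.5,2) → rotate → (4.81276,1.04275) → ×s → (5.15387,1.11666) → (5.15,1.12)
v6: (3,5) → rotate → (3.95441,4.28516) → ×s → (4.23468,4.58888) → (4.23,4.59)
v7: (-3,2.5) → rotate → (-2.42870,3.05801) → ×s → (-2.60083,3.27475) → (-2.60,3.27)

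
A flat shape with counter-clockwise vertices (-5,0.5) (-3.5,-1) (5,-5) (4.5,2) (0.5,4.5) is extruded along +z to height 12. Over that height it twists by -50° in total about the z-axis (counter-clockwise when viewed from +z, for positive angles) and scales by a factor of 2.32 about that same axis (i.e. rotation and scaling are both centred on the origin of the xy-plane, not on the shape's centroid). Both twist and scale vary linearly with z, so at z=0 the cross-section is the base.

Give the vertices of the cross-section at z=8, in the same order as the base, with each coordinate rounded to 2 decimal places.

t = z/height = 8/12 = 0.666667
s = 1 + (scale-1)·z/height = 1 + (2.32-1)·8/12 = 1.880000
θ = twist·z/height = -50°·8/12 = -33.3333° = -0.581776 rad
cos θ = 0.835488, sin θ = -0.549509 (intermediates below are computed at full precision and shown rounded to 5 d.p.)
v1: (-5,0.5) → rotate → (-3.90268,3.16529) → ×s → (-7.33705,5.95074) → (-7.34,5.95)
v2: (-3.5,-1) → rotate → (-3.47372,1.08779) → ×s → (-6.53059,2.04505) → (-6.53,2.05)
v3: (5,-5) → rotate → (1.42989,-6.92498) → ×s → (2.68820,-13.01897) → (2.69,-13.02)
v4: (4.5,2) → rotate → (4.85871,-0.80181) → ×s → (9.13438,-1.50741) → (9.13,-1.51)
v5: (0.5,4.5) → rotate → (2.89053,3.48494) → ×s → (5.43420,6.55169) → (5.43,6.55)

Cross-section at z=8: (-7.34,5.95) (-6.53,2.05) (2.69,-13.02) (9.13,-1.51) (5.43,6.55)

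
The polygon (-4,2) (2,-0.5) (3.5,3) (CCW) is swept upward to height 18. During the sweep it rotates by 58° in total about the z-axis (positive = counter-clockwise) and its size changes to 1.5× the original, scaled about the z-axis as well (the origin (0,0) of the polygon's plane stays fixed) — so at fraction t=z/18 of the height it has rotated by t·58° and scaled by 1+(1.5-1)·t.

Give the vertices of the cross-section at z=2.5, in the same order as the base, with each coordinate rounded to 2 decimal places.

Cross-section at z=2.5: (-4.54,1.52) (2.19,-0.23) (3.26,3.70)

t = z/height = 2.5/18 = 0.138889
s = 1 + (scale-1)·z/height = 1 + (1.5-1)·2.5/18 = 1.069444
θ = twist·z/height = 58°·2.5/18 = 8.0556° = 0.140596 rad
cos θ = 0.990133, sin θ = 0.140133 (intermediates below are computed at full precision and shown rounded to 5 d.p.)
v1: (-4,2) → rotate → (-4.24080,1.41973) → ×s → (-4.53530,1.51832) → (-4.54,1.52)
v2: (2,-0.5) → rotate → (2.05033,-0.21480) → ×s → (2.19272,-0.22972) → (2.19,-0.23)
v3: (3.5,3) → rotate → (3.04506,3.46086) → ×s → (3.25653,3.70120) → (3.26,3.70)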